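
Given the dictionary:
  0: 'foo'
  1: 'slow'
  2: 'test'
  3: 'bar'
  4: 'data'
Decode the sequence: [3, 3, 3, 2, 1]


Look up each index in the dictionary:
  3 -> 'bar'
  3 -> 'bar'
  3 -> 'bar'
  2 -> 'test'
  1 -> 'slow'

Decoded: "bar bar bar test slow"


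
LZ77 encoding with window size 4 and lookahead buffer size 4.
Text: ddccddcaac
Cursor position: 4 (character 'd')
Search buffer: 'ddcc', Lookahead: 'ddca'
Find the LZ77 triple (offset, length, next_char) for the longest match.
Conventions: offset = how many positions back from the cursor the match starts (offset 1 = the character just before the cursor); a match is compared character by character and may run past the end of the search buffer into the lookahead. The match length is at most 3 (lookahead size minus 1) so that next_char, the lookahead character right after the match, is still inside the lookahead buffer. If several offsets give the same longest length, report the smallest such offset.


Try each offset into the search buffer:
  offset=1 (pos 3, char 'c'): match length 0
  offset=2 (pos 2, char 'c'): match length 0
  offset=3 (pos 1, char 'd'): match length 1
  offset=4 (pos 0, char 'd'): match length 3
Longest match has length 3 at offset 4.
next_char = character at position 4 + 3 = 7 -> 'a'

Best match: offset=4, length=3 (matching 'ddc' starting at position 0)
LZ77 triple: (4, 3, 'a')


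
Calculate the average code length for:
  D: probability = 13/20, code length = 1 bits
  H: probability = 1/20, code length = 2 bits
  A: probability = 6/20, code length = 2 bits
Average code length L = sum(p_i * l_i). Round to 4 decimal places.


Weighted contributions p_i * l_i:
  D: (13/20) * 1 = 13/20
  H: (1/20) * 2 = 2/20
  A: (6/20) * 2 = 12/20
Sum = (13 + 2 + 12)/20 = 27/20

L = 27/20 = 1.3500 bits/symbol


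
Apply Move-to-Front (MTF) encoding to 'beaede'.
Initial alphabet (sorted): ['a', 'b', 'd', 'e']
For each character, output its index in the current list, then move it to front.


MTF encoding:
'b': index 1 in ['a', 'b', 'd', 'e'] -> ['b', 'a', 'd', 'e']
'e': index 3 in ['b', 'a', 'd', 'e'] -> ['e', 'b', 'a', 'd']
'a': index 2 in ['e', 'b', 'a', 'd'] -> ['a', 'e', 'b', 'd']
'e': index 1 in ['a', 'e', 'b', 'd'] -> ['e', 'a', 'b', 'd']
'd': index 3 in ['e', 'a', 'b', 'd'] -> ['d', 'e', 'a', 'b']
'e': index 1 in ['d', 'e', 'a', 'b'] -> ['e', 'd', 'a', 'b']


Output: [1, 3, 2, 1, 3, 1]


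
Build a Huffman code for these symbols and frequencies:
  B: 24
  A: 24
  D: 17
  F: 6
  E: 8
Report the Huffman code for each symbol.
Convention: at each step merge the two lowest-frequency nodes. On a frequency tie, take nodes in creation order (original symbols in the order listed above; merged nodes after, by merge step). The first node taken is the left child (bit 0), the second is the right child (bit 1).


Huffman tree construction:
Step 1: Merge F(6) + E(8) = 14
Step 2: Merge (F+E)(14) + D(17) = 31
Step 3: Merge B(24) + A(24) = 48
Step 4: Merge ((F+E)+D)(31) + (B+A)(48) = 79
Read each symbol's code off the tree from the root (left child = 0, right child = 1).

Codes:
  B: 10 (length 2)
  A: 11 (length 2)
  D: 01 (length 2)
  F: 000 (length 3)
  E: 001 (length 3)
Average code length: 172/79 = 2.1772 bits/symbol


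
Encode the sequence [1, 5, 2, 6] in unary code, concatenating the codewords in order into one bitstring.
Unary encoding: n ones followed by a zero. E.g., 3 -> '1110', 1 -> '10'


Encode each number as n ones followed by a terminating 0:
  1 -> 10 (2 bits)
  5 -> 111110 (6 bits)
  2 -> 110 (3 bits)
  6 -> 1111110 (7 bits)
Total length = 2 + 6 + 3 + 7 = 18 bits.

Unary([1, 5, 2, 6]) = 101111101101111110 (18 bits)


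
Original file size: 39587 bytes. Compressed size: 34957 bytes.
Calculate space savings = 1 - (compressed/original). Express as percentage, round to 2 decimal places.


ratio = compressed/original = 34957/39587 = 0.883042
savings = 1 - ratio = 1 - 0.883042 = 0.116958
as a percentage: 0.116958 * 100 = 11.7%

Space savings = 1 - 34957/39587 = 11.7%


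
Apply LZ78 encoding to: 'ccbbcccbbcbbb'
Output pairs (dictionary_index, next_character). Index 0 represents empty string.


LZ78 encoding steps:
Dictionary: {0: ''}
Step 1: w='' (idx 0), next='c' -> output (0, 'c'), add 'c' as idx 1
Step 2: w='c' (idx 1), next='b' -> output (1, 'b'), add 'cb' as idx 2
Step 3: w='' (idx 0), next='b' -> output (0, 'b'), add 'b' as idx 3
Step 4: w='c' (idx 1), next='c' -> output (1, 'c'), add 'cc' as idx 4
Step 5: w='cb' (idx 2), next='b' -> output (2, 'b'), add 'cbb' as idx 5
Step 6: w='cbb' (idx 5), next='b' -> output (5, 'b'), add 'cbbb' as idx 6


Encoded: [(0, 'c'), (1, 'b'), (0, 'b'), (1, 'c'), (2, 'b'), (5, 'b')]


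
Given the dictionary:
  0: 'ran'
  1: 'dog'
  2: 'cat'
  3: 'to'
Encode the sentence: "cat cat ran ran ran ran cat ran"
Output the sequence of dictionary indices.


Look up each word in the dictionary:
  'cat' -> 2
  'cat' -> 2
  'ran' -> 0
  'ran' -> 0
  'ran' -> 0
  'ran' -> 0
  'cat' -> 2
  'ran' -> 0

Encoded: [2, 2, 0, 0, 0, 0, 2, 0]


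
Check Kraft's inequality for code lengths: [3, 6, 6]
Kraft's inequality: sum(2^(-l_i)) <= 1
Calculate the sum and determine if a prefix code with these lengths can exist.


Sum = 2^(-3) + 2^(-6) + 2^(-6)
    = 0.125 + 0.015625 + 0.015625
    = 10/64 = 0.15625
Since 0.15625 <= 1, Kraft's inequality IS satisfied.
A prefix code with these lengths CAN exist.

Kraft sum = 0.15625. Satisfied.


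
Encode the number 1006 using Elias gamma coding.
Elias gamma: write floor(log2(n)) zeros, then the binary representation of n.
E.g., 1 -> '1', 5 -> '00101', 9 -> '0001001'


num_bits = floor(log2(1006)) + 1 = 10
leading_zeros = num_bits - 1 = 9
binary(1006) = 1111101110

Elias gamma(1006) = '000000000' + '1111101110' = 0000000001111101110 (19 bits)


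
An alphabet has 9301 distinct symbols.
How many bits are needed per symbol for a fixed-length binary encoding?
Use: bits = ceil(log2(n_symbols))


log2(9301) = 13.1832
Bracket: 2^13 = 8192 < 9301 <= 2^14 = 16384
So ceil(log2(9301)) = 14

bits = ceil(log2(9301)) = ceil(13.1832) = 14 bits


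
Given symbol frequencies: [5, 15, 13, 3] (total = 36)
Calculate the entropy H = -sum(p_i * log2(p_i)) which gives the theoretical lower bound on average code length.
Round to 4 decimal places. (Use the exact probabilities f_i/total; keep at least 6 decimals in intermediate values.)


Per-symbol terms -p_i * log2(p_i) with p_i = f_i/36:
  p = 5/36 = 0.138889: log2(p) = -2.847997, -p*log2(p) = 0.395555
  p = 15/36 = 0.416667: log2(p) = -1.263034, -p*log2(p) = 0.526264
  p = 13/36 = 0.361111: log2(p) = -1.469485, -p*log2(p) = 0.530647
  p = 3/36 = 0.083333: log2(p) = -3.584963, -p*log2(p) = 0.298747
H = 0.395555 + 0.526264 + 0.530647 + 0.298747 = 1.751213

H = 1.7512 bits/symbol


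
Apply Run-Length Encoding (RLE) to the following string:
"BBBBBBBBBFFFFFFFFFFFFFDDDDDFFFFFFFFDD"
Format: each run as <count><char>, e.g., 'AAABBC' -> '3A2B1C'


Scanning runs left to right:
  i=0: run of 'B' x 9 -> '9B'
  i=9: run of 'F' x 13 -> '13F'
  i=22: run of 'D' x 5 -> '5D'
  i=27: run of 'F' x 8 -> '8F'
  i=35: run of 'D' x 2 -> '2D'

RLE = 9B13F5D8F2D


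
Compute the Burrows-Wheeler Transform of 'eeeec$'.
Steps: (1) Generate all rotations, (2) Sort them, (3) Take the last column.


Rotations (sorted):
  0: $eeeec -> last char: c
  1: c$eeee -> last char: e
  2: ec$eee -> last char: e
  3: eec$ee -> last char: e
  4: eeec$e -> last char: e
  5: eeeec$ -> last char: $


BWT = ceeee$


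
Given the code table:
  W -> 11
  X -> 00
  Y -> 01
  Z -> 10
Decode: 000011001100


Decoding:
00 -> X
00 -> X
11 -> W
00 -> X
11 -> W
00 -> X


Result: XXWXWX


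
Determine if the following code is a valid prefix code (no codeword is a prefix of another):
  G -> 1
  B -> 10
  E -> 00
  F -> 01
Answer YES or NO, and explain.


Checking each pair (does one codeword prefix another?):
  G='1' vs B='10': prefix -- VIOLATION

NO -- this is NOT a valid prefix code. G (1) is a prefix of B (10).


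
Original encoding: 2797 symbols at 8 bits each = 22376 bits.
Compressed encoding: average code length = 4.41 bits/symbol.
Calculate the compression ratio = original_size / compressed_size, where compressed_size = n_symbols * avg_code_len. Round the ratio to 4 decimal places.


original_size = n_symbols * orig_bits = 2797 * 8 = 22376 bits
compressed_size = n_symbols * avg_code_len = 2797 * 4.41 = 12334.77 bits
ratio = original_size / compressed_size = 22376 / 12334.77 = 1.8141

Compression ratio = 1.8141


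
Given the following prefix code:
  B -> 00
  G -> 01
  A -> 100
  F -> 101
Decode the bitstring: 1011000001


Decoding step by step:
Bits 101 -> F
Bits 100 -> A
Bits 00 -> B
Bits 01 -> G


Decoded message: FABG


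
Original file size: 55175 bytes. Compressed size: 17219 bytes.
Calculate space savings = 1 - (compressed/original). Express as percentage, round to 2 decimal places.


ratio = compressed/original = 17219/55175 = 0.31208
savings = 1 - ratio = 1 - 0.31208 = 0.68792
as a percentage: 0.68792 * 100 = 68.79%

Space savings = 1 - 17219/55175 = 68.79%


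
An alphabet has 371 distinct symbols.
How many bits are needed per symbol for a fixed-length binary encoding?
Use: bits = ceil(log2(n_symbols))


log2(371) = 8.5353
Bracket: 2^8 = 256 < 371 <= 2^9 = 512
So ceil(log2(371)) = 9

bits = ceil(log2(371)) = ceil(8.5353) = 9 bits


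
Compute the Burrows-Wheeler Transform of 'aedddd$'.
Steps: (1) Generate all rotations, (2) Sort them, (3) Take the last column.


Rotations (sorted):
  0: $aedddd -> last char: d
  1: aedddd$ -> last char: $
  2: d$aeddd -> last char: d
  3: dd$aedd -> last char: d
  4: ddd$aed -> last char: d
  5: dddd$ae -> last char: e
  6: edddd$a -> last char: a


BWT = d$dddea


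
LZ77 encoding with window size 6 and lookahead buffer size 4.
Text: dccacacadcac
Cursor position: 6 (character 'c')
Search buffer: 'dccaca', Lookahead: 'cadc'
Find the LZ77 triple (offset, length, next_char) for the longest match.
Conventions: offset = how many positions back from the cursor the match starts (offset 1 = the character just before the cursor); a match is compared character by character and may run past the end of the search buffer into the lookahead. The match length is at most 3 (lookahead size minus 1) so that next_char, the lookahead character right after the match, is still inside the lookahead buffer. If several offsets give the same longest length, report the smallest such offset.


Try each offset into the search buffer:
  offset=1 (pos 5, char 'a'): match length 0
  offset=2 (pos 4, char 'c'): match length 2
  offset=3 (pos 3, char 'a'): match length 0
  offset=4 (pos 2, char 'c'): match length 2
  offset=5 (pos 1, char 'c'): match length 1
  offset=6 (pos 0, char 'd'): match length 0
Longest match has length 2, found at offsets 2, 4; take the smallest, offset 2.
next_char = character at position 6 + 2 = 8 -> 'd'

Best match: offset=2, length=2 (matching 'ca' starting at position 4)
LZ77 triple: (2, 2, 'd')


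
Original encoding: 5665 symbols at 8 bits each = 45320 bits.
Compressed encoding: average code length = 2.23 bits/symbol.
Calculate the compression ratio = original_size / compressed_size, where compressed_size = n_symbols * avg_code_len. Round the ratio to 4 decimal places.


original_size = n_symbols * orig_bits = 5665 * 8 = 45320 bits
compressed_size = n_symbols * avg_code_len = 5665 * 2.23 = 12632.95 bits
ratio = original_size / compressed_size = 45320 / 12632.95 = 3.5874

Compression ratio = 3.5874


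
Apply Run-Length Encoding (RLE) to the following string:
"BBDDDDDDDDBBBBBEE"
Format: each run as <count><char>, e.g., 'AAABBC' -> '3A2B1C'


Scanning runs left to right:
  i=0: run of 'B' x 2 -> '2B'
  i=2: run of 'D' x 8 -> '8D'
  i=10: run of 'B' x 5 -> '5B'
  i=15: run of 'E' x 2 -> '2E'

RLE = 2B8D5B2E


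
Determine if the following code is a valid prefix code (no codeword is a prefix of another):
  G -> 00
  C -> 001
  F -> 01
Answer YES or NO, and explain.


Checking each pair (does one codeword prefix another?):
  G='00' vs C='001': prefix -- VIOLATION

NO -- this is NOT a valid prefix code. G (00) is a prefix of C (001).


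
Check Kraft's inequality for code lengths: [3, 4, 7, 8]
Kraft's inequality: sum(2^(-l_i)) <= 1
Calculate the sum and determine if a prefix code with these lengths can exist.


Sum = 2^(-3) + 2^(-4) + 2^(-7) + 2^(-8)
    = 0.125 + 0.0625 + 0.0078125 + 0.00390625
    = 51/256 = 0.19921875
Since 0.19921875 <= 1, Kraft's inequality IS satisfied.
A prefix code with these lengths CAN exist.

Kraft sum = 0.19921875. Satisfied.


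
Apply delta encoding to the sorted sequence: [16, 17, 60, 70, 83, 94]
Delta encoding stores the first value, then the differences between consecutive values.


First value: 16
Deltas:
  17 - 16 = 1
  60 - 17 = 43
  70 - 60 = 10
  83 - 70 = 13
  94 - 83 = 11


Delta encoded: [16, 1, 43, 10, 13, 11]


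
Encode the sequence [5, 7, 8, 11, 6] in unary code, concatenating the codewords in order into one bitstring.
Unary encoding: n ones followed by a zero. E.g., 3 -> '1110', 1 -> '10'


Encode each number as n ones followed by a terminating 0:
  5 -> 111110 (6 bits)
  7 -> 11111110 (8 bits)
  8 -> 111111110 (9 bits)
  11 -> 111111111110 (12 bits)
  6 -> 1111110 (7 bits)
Total length = 6 + 8 + 9 + 12 + 7 = 42 bits.

Unary([5, 7, 8, 11, 6]) = 111110111111101111111101111111111101111110 (42 bits)


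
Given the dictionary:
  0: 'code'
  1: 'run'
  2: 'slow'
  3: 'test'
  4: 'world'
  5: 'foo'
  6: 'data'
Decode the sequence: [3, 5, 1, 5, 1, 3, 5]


Look up each index in the dictionary:
  3 -> 'test'
  5 -> 'foo'
  1 -> 'run'
  5 -> 'foo'
  1 -> 'run'
  3 -> 'test'
  5 -> 'foo'

Decoded: "test foo run foo run test foo"


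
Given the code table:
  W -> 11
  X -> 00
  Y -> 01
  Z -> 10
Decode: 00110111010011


Decoding:
00 -> X
11 -> W
01 -> Y
11 -> W
01 -> Y
00 -> X
11 -> W


Result: XWYWYXW


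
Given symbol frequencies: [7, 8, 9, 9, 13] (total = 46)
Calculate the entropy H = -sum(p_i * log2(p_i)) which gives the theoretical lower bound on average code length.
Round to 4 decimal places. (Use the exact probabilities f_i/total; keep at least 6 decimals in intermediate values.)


Per-symbol terms -p_i * log2(p_i) with p_i = f_i/46:
  p = 7/46 = 0.152174: log2(p) = -2.716207, -p*log2(p) = 0.413336
  p = 8/46 = 0.173913: log2(p) = -2.523562, -p*log2(p) = 0.438880
  p = 9/46 = 0.195652: log2(p) = -2.353637, -p*log2(p) = 0.460494
  p = 9/46 = 0.195652: log2(p) = -2.353637, -p*log2(p) = 0.460494
  p = 13/46 = 0.282609: log2(p) = -1.823122, -p*log2(p) = 0.515230
H = 0.413336 + 0.438880 + 0.460494 + 0.460494 + 0.515230 = 2.288434

H = 2.2884 bits/symbol


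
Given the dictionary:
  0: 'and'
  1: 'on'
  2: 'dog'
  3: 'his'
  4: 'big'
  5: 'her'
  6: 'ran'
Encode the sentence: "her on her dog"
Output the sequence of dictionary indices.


Look up each word in the dictionary:
  'her' -> 5
  'on' -> 1
  'her' -> 5
  'dog' -> 2

Encoded: [5, 1, 5, 2]


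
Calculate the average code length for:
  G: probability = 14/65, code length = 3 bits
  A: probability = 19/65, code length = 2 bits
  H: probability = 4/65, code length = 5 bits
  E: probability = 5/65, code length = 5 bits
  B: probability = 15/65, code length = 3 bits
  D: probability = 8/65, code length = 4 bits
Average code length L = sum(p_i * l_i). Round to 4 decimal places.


Weighted contributions p_i * l_i:
  G: (14/65) * 3 = 42/65
  A: (19/65) * 2 = 38/65
  H: (4/65) * 5 = 20/65
  E: (5/65) * 5 = 25/65
  B: (15/65) * 3 = 45/65
  D: (8/65) * 4 = 32/65
Sum = (42 + 38 + 20 + 25 + 45 + 32)/65 = 202/65

L = 202/65 = 3.1077 bits/symbol


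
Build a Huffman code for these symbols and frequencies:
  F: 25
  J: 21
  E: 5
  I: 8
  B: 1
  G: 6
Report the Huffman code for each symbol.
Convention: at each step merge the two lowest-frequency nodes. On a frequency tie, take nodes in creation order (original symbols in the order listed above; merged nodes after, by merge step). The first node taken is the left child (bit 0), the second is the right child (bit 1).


Huffman tree construction:
Step 1: Merge B(1) + E(5) = 6
Step 2: Merge G(6) + (B+E)(6) = 12
Step 3: Merge I(8) + (G+(B+E))(12) = 20
Step 4: Merge (I+(G+(B+E)))(20) + J(21) = 41
Step 5: Merge F(25) + ((I+(G+(B+E)))+J)(41) = 66
Read each symbol's code off the tree from the root (left child = 0, right child = 1).

Codes:
  F: 0 (length 1)
  J: 11 (length 2)
  E: 10111 (length 5)
  I: 100 (length 3)
  B: 10110 (length 5)
  G: 1010 (length 4)
Average code length: 145/66 = 2.1970 bits/symbol


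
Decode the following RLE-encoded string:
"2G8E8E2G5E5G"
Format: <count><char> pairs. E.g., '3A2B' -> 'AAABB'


Expanding each <count><char> pair:
  2G -> 'GG'
  8E -> 'EEEEEEEE'
  8E -> 'EEEEEEEE'
  2G -> 'GG'
  5E -> 'EEEEE'
  5G -> 'GGGGG'

Decoded = GGEEEEEEEEEEEEEEEEGGEEEEEGGGGG


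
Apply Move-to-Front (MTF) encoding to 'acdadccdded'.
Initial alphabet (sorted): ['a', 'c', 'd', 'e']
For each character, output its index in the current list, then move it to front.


MTF encoding:
'a': index 0 in ['a', 'c', 'd', 'e'] -> ['a', 'c', 'd', 'e']
'c': index 1 in ['a', 'c', 'd', 'e'] -> ['c', 'a', 'd', 'e']
'd': index 2 in ['c', 'a', 'd', 'e'] -> ['d', 'c', 'a', 'e']
'a': index 2 in ['d', 'c', 'a', 'e'] -> ['a', 'd', 'c', 'e']
'd': index 1 in ['a', 'd', 'c', 'e'] -> ['d', 'a', 'c', 'e']
'c': index 2 in ['d', 'a', 'c', 'e'] -> ['c', 'd', 'a', 'e']
'c': index 0 in ['c', 'd', 'a', 'e'] -> ['c', 'd', 'a', 'e']
'd': index 1 in ['c', 'd', 'a', 'e'] -> ['d', 'c', 'a', 'e']
'd': index 0 in ['d', 'c', 'a', 'e'] -> ['d', 'c', 'a', 'e']
'e': index 3 in ['d', 'c', 'a', 'e'] -> ['e', 'd', 'c', 'a']
'd': index 1 in ['e', 'd', 'c', 'a'] -> ['d', 'e', 'c', 'a']


Output: [0, 1, 2, 2, 1, 2, 0, 1, 0, 3, 1]


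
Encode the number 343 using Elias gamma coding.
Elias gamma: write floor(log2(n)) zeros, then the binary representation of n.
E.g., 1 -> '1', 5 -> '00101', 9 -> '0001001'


num_bits = floor(log2(343)) + 1 = 9
leading_zeros = num_bits - 1 = 8
binary(343) = 101010111

Elias gamma(343) = '00000000' + '101010111' = 00000000101010111 (17 bits)


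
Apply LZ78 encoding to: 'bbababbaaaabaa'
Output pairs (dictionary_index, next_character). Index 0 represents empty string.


LZ78 encoding steps:
Dictionary: {0: ''}
Step 1: w='' (idx 0), next='b' -> output (0, 'b'), add 'b' as idx 1
Step 2: w='b' (idx 1), next='a' -> output (1, 'a'), add 'ba' as idx 2
Step 3: w='ba' (idx 2), next='b' -> output (2, 'b'), add 'bab' as idx 3
Step 4: w='ba' (idx 2), next='a' -> output (2, 'a'), add 'baa' as idx 4
Step 5: w='' (idx 0), next='a' -> output (0, 'a'), add 'a' as idx 5
Step 6: w='a' (idx 5), next='b' -> output (5, 'b'), add 'ab' as idx 6
Step 7: w='a' (idx 5), next='a' -> output (5, 'a'), add 'aa' as idx 7


Encoded: [(0, 'b'), (1, 'a'), (2, 'b'), (2, 'a'), (0, 'a'), (5, 'b'), (5, 'a')]


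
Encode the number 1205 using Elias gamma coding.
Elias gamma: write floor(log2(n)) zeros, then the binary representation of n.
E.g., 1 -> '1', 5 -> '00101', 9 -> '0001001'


num_bits = floor(log2(1205)) + 1 = 11
leading_zeros = num_bits - 1 = 10
binary(1205) = 10010110101

Elias gamma(1205) = '0000000000' + '10010110101' = 000000000010010110101 (21 bits)


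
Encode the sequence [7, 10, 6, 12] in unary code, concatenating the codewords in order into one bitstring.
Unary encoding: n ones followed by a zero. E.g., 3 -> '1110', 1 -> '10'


Encode each number as n ones followed by a terminating 0:
  7 -> 11111110 (8 bits)
  10 -> 11111111110 (11 bits)
  6 -> 1111110 (7 bits)
  12 -> 1111111111110 (13 bits)
Total length = 8 + 11 + 7 + 13 = 39 bits.

Unary([7, 10, 6, 12]) = 111111101111111111011111101111111111110 (39 bits)


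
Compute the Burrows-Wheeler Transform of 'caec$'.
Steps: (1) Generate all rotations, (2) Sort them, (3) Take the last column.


Rotations (sorted):
  0: $caec -> last char: c
  1: aec$c -> last char: c
  2: c$cae -> last char: e
  3: caec$ -> last char: $
  4: ec$ca -> last char: a


BWT = cce$a


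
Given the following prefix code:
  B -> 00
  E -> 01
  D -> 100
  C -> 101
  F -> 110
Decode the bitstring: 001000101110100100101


Decoding step by step:
Bits 00 -> B
Bits 100 -> D
Bits 01 -> E
Bits 01 -> E
Bits 110 -> F
Bits 100 -> D
Bits 100 -> D
Bits 101 -> C


Decoded message: BDEEFDDC


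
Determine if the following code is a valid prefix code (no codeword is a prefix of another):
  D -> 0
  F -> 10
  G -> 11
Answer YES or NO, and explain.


Checking each pair (does one codeword prefix another?):
  D='0' vs F='10': no prefix
  D='0' vs G='11': no prefix
  F='10' vs D='0': no prefix
  F='10' vs G='11': no prefix
  G='11' vs D='0': no prefix
  G='11' vs F='10': no prefix
No violation found over all pairs.

YES -- this is a valid prefix code. No codeword is a prefix of any other codeword.


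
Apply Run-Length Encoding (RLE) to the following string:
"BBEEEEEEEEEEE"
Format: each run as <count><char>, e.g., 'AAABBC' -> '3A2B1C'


Scanning runs left to right:
  i=0: run of 'B' x 2 -> '2B'
  i=2: run of 'E' x 11 -> '11E'

RLE = 2B11E


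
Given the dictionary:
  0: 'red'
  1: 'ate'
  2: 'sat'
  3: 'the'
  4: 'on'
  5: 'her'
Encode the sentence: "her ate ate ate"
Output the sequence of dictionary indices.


Look up each word in the dictionary:
  'her' -> 5
  'ate' -> 1
  'ate' -> 1
  'ate' -> 1

Encoded: [5, 1, 1, 1]


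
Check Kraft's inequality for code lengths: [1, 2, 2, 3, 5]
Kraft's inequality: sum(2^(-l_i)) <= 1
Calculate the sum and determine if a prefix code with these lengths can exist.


Sum = 2^(-1) + 2^(-2) + 2^(-2) + 2^(-3) + 2^(-5)
    = 0.5 + 0.25 + 0.25 + 0.125 + 0.03125
    = 37/32 = 1.15625
Since 1.15625 > 1, Kraft's inequality is NOT satisfied.
A prefix code with these lengths CANNOT exist.

Kraft sum = 1.15625. Not satisfied.


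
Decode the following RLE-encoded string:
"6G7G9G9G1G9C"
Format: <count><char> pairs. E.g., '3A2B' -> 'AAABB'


Expanding each <count><char> pair:
  6G -> 'GGGGGG'
  7G -> 'GGGGGGG'
  9G -> 'GGGGGGGGG'
  9G -> 'GGGGGGGGG'
  1G -> 'G'
  9C -> 'CCCCCCCCC'

Decoded = GGGGGGGGGGGGGGGGGGGGGGGGGGGGGGGGCCCCCCCCC


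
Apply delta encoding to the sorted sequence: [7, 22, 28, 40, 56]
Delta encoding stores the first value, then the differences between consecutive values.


First value: 7
Deltas:
  22 - 7 = 15
  28 - 22 = 6
  40 - 28 = 12
  56 - 40 = 16


Delta encoded: [7, 15, 6, 12, 16]


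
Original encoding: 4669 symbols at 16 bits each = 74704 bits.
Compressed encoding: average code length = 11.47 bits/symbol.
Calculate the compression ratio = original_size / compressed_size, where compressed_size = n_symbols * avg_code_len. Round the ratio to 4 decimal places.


original_size = n_symbols * orig_bits = 4669 * 16 = 74704 bits
compressed_size = n_symbols * avg_code_len = 4669 * 11.47 = 53553.43 bits
ratio = original_size / compressed_size = 74704 / 53553.43 = 1.3949

Compression ratio = 1.3949


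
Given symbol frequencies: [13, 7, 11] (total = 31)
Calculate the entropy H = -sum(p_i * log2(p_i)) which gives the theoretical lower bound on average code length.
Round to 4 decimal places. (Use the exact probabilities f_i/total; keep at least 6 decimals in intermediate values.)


Per-symbol terms -p_i * log2(p_i) with p_i = f_i/31:
  p = 13/31 = 0.419355: log2(p) = -1.253757, -p*log2(p) = 0.525769
  p = 7/31 = 0.225806: log2(p) = -2.146841, -p*log2(p) = 0.484771
  p = 11/31 = 0.354839: log2(p) = -1.494765, -p*log2(p) = 0.530400
H = 0.525769 + 0.484771 + 0.530400 = 1.540940

H = 1.5409 bits/symbol


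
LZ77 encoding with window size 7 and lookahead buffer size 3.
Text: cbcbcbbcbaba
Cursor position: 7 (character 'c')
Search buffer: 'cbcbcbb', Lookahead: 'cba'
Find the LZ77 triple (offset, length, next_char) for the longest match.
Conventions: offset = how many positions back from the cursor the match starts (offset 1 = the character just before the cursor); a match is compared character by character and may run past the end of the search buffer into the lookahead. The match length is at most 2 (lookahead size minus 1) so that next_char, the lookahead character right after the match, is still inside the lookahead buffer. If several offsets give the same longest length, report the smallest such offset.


Try each offset into the search buffer:
  offset=1 (pos 6, char 'b'): match length 0
  offset=2 (pos 5, char 'b'): match length 0
  offset=3 (pos 4, char 'c'): match length 2
  offset=4 (pos 3, char 'b'): match length 0
  offset=5 (pos 2, char 'c'): match length 2
  offset=6 (pos 1, char 'b'): match length 0
  offset=7 (pos 0, char 'c'): match length 2
Longest match has length 2, found at offsets 3, 5, 7; take the smallest, offset 3.
next_char = character at position 7 + 2 = 9 -> 'a'

Best match: offset=3, length=2 (matching 'cb' starting at position 4)
LZ77 triple: (3, 2, 'a')


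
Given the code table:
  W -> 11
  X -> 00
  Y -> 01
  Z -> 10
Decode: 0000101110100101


Decoding:
00 -> X
00 -> X
10 -> Z
11 -> W
10 -> Z
10 -> Z
01 -> Y
01 -> Y


Result: XXZWZZYY


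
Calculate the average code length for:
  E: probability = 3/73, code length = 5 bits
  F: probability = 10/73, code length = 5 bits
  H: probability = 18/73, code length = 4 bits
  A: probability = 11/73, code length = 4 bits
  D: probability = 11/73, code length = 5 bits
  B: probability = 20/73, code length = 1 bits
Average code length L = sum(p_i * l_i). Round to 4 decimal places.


Weighted contributions p_i * l_i:
  E: (3/73) * 5 = 15/73
  F: (10/73) * 5 = 50/73
  H: (18/73) * 4 = 72/73
  A: (11/73) * 4 = 44/73
  D: (11/73) * 5 = 55/73
  B: (20/73) * 1 = 20/73
Sum = (15 + 50 + 72 + 44 + 55 + 20)/73 = 256/73

L = 256/73 = 3.5068 bits/symbol


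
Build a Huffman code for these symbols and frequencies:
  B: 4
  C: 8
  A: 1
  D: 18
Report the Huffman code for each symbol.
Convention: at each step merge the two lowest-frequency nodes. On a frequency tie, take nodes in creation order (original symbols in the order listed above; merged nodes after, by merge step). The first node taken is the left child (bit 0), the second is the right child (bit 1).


Huffman tree construction:
Step 1: Merge A(1) + B(4) = 5
Step 2: Merge (A+B)(5) + C(8) = 13
Step 3: Merge ((A+B)+C)(13) + D(18) = 31
Read each symbol's code off the tree from the root (left child = 0, right child = 1).

Codes:
  B: 001 (length 3)
  C: 01 (length 2)
  A: 000 (length 3)
  D: 1 (length 1)
Average code length: 49/31 = 1.5806 bits/symbol


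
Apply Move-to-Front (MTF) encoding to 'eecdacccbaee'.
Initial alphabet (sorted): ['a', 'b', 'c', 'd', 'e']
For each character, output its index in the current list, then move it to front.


MTF encoding:
'e': index 4 in ['a', 'b', 'c', 'd', 'e'] -> ['e', 'a', 'b', 'c', 'd']
'e': index 0 in ['e', 'a', 'b', 'c', 'd'] -> ['e', 'a', 'b', 'c', 'd']
'c': index 3 in ['e', 'a', 'b', 'c', 'd'] -> ['c', 'e', 'a', 'b', 'd']
'd': index 4 in ['c', 'e', 'a', 'b', 'd'] -> ['d', 'c', 'e', 'a', 'b']
'a': index 3 in ['d', 'c', 'e', 'a', 'b'] -> ['a', 'd', 'c', 'e', 'b']
'c': index 2 in ['a', 'd', 'c', 'e', 'b'] -> ['c', 'a', 'd', 'e', 'b']
'c': index 0 in ['c', 'a', 'd', 'e', 'b'] -> ['c', 'a', 'd', 'e', 'b']
'c': index 0 in ['c', 'a', 'd', 'e', 'b'] -> ['c', 'a', 'd', 'e', 'b']
'b': index 4 in ['c', 'a', 'd', 'e', 'b'] -> ['b', 'c', 'a', 'd', 'e']
'a': index 2 in ['b', 'c', 'a', 'd', 'e'] -> ['a', 'b', 'c', 'd', 'e']
'e': index 4 in ['a', 'b', 'c', 'd', 'e'] -> ['e', 'a', 'b', 'c', 'd']
'e': index 0 in ['e', 'a', 'b', 'c', 'd'] -> ['e', 'a', 'b', 'c', 'd']


Output: [4, 0, 3, 4, 3, 2, 0, 0, 4, 2, 4, 0]


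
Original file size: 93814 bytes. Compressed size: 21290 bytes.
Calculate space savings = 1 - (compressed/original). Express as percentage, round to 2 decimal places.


ratio = compressed/original = 21290/93814 = 0.226938
savings = 1 - ratio = 1 - 0.226938 = 0.773062
as a percentage: 0.773062 * 100 = 77.31%

Space savings = 1 - 21290/93814 = 77.31%


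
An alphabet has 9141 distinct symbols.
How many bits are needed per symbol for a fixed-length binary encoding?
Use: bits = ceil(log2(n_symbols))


log2(9141) = 13.1581
Bracket: 2^13 = 8192 < 9141 <= 2^14 = 16384
So ceil(log2(9141)) = 14

bits = ceil(log2(9141)) = ceil(13.1581) = 14 bits


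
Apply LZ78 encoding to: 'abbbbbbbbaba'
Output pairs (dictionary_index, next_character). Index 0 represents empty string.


LZ78 encoding steps:
Dictionary: {0: ''}
Step 1: w='' (idx 0), next='a' -> output (0, 'a'), add 'a' as idx 1
Step 2: w='' (idx 0), next='b' -> output (0, 'b'), add 'b' as idx 2
Step 3: w='b' (idx 2), next='b' -> output (2, 'b'), add 'bb' as idx 3
Step 4: w='bb' (idx 3), next='b' -> output (3, 'b'), add 'bbb' as idx 4
Step 5: w='bb' (idx 3), next='a' -> output (3, 'a'), add 'bba' as idx 5
Step 6: w='b' (idx 2), next='a' -> output (2, 'a'), add 'ba' as idx 6


Encoded: [(0, 'a'), (0, 'b'), (2, 'b'), (3, 'b'), (3, 'a'), (2, 'a')]


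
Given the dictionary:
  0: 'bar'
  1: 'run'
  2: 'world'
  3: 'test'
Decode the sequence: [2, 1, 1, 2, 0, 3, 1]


Look up each index in the dictionary:
  2 -> 'world'
  1 -> 'run'
  1 -> 'run'
  2 -> 'world'
  0 -> 'bar'
  3 -> 'test'
  1 -> 'run'

Decoded: "world run run world bar test run"


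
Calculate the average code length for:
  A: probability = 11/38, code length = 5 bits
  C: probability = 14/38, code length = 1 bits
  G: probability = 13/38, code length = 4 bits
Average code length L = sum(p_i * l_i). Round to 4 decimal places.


Weighted contributions p_i * l_i:
  A: (11/38) * 5 = 55/38
  C: (14/38) * 1 = 14/38
  G: (13/38) * 4 = 52/38
Sum = (55 + 14 + 52)/38 = 121/38

L = 121/38 = 3.1842 bits/symbol


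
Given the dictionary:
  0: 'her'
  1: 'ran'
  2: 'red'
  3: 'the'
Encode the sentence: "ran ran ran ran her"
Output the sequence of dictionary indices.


Look up each word in the dictionary:
  'ran' -> 1
  'ran' -> 1
  'ran' -> 1
  'ran' -> 1
  'her' -> 0

Encoded: [1, 1, 1, 1, 0]


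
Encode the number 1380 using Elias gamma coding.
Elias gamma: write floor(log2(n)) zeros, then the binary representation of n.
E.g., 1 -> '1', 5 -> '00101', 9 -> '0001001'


num_bits = floor(log2(1380)) + 1 = 11
leading_zeros = num_bits - 1 = 10
binary(1380) = 10101100100

Elias gamma(1380) = '0000000000' + '10101100100' = 000000000010101100100 (21 bits)


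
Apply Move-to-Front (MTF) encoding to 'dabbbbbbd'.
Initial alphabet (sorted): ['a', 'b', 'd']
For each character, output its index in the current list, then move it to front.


MTF encoding:
'd': index 2 in ['a', 'b', 'd'] -> ['d', 'a', 'b']
'a': index 1 in ['d', 'a', 'b'] -> ['a', 'd', 'b']
'b': index 2 in ['a', 'd', 'b'] -> ['b', 'a', 'd']
'b': index 0 in ['b', 'a', 'd'] -> ['b', 'a', 'd']
'b': index 0 in ['b', 'a', 'd'] -> ['b', 'a', 'd']
'b': index 0 in ['b', 'a', 'd'] -> ['b', 'a', 'd']
'b': index 0 in ['b', 'a', 'd'] -> ['b', 'a', 'd']
'b': index 0 in ['b', 'a', 'd'] -> ['b', 'a', 'd']
'd': index 2 in ['b', 'a', 'd'] -> ['d', 'b', 'a']


Output: [2, 1, 2, 0, 0, 0, 0, 0, 2]


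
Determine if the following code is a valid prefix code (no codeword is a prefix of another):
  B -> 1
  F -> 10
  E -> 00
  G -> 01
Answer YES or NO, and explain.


Checking each pair (does one codeword prefix another?):
  B='1' vs F='10': prefix -- VIOLATION

NO -- this is NOT a valid prefix code. B (1) is a prefix of F (10).


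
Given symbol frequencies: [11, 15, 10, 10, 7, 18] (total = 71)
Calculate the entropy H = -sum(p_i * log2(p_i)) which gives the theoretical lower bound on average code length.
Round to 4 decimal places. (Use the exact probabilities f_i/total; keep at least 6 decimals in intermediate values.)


Per-symbol terms -p_i * log2(p_i) with p_i = f_i/71:
  p = 11/71 = 0.154930: log2(p) = -2.690316, -p*log2(p) = 0.416809
  p = 15/71 = 0.211268: log2(p) = -2.242857, -p*log2(p) = 0.473843
  p = 10/71 = 0.140845: log2(p) = -2.827819, -p*log2(p) = 0.398284
  p = 10/71 = 0.140845: log2(p) = -2.827819, -p*log2(p) = 0.398284
  p = 7/71 = 0.098592: log2(p) = -3.342392, -p*log2(p) = 0.329532
  p = 18/71 = 0.253521: log2(p) = -1.979822, -p*log2(p) = 0.501927
H = 0.416809 + 0.473843 + 0.398284 + 0.398284 + 0.329532 + 0.501927 = 2.518679

H = 2.5187 bits/symbol


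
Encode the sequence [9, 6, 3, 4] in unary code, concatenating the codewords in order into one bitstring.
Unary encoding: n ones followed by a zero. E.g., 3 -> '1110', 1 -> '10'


Encode each number as n ones followed by a terminating 0:
  9 -> 1111111110 (10 bits)
  6 -> 1111110 (7 bits)
  3 -> 1110 (4 bits)
  4 -> 11110 (5 bits)
Total length = 10 + 7 + 4 + 5 = 26 bits.

Unary([9, 6, 3, 4]) = 11111111101111110111011110 (26 bits)


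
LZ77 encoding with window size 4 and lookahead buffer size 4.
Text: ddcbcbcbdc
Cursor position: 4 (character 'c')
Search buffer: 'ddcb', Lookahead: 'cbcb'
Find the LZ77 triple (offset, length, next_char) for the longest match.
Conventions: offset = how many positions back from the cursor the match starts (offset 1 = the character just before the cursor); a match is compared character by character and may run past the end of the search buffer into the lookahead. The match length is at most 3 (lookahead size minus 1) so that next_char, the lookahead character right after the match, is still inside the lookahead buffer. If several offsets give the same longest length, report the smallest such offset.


Try each offset into the search buffer:
  offset=1 (pos 3, char 'b'): match length 0
  offset=2 (pos 2, char 'c'): match length 3
  offset=3 (pos 1, char 'd'): match length 0
  offset=4 (pos 0, char 'd'): match length 0
Longest match has length 3 at offset 2.
next_char = character at position 4 + 3 = 7 -> 'b'

Best match: offset=2, length=3 (matching 'cbc' starting at position 2)
LZ77 triple: (2, 3, 'b')


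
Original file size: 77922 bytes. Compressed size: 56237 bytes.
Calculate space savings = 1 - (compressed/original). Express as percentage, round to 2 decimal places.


ratio = compressed/original = 56237/77922 = 0.721709
savings = 1 - ratio = 1 - 0.721709 = 0.278291
as a percentage: 0.278291 * 100 = 27.83%

Space savings = 1 - 56237/77922 = 27.83%


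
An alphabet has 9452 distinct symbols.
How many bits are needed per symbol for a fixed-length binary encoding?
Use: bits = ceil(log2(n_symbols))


log2(9452) = 13.2064
Bracket: 2^13 = 8192 < 9452 <= 2^14 = 16384
So ceil(log2(9452)) = 14

bits = ceil(log2(9452)) = ceil(13.2064) = 14 bits


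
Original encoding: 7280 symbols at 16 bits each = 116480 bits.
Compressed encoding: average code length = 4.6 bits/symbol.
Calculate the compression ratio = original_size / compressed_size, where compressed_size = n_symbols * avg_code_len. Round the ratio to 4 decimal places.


original_size = n_symbols * orig_bits = 7280 * 16 = 116480 bits
compressed_size = n_symbols * avg_code_len = 7280 * 4.6 = 33488.0 bits
ratio = original_size / compressed_size = 116480 / 33488.0 = 3.4783

Compression ratio = 3.4783


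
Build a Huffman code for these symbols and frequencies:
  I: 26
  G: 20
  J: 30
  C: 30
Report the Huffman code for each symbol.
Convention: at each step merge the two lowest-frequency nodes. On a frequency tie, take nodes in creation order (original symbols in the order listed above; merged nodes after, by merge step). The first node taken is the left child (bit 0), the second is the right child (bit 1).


Huffman tree construction:
Step 1: Merge G(20) + I(26) = 46
Step 2: Merge J(30) + C(30) = 60
Step 3: Merge (G+I)(46) + (J+C)(60) = 106
Read each symbol's code off the tree from the root (left child = 0, right child = 1).

Codes:
  I: 01 (length 2)
  G: 00 (length 2)
  J: 10 (length 2)
  C: 11 (length 2)
Average code length: 212/106 = 2.0000 bits/symbol


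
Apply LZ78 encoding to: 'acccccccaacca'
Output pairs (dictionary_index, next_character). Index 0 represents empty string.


LZ78 encoding steps:
Dictionary: {0: ''}
Step 1: w='' (idx 0), next='a' -> output (0, 'a'), add 'a' as idx 1
Step 2: w='' (idx 0), next='c' -> output (0, 'c'), add 'c' as idx 2
Step 3: w='c' (idx 2), next='c' -> output (2, 'c'), add 'cc' as idx 3
Step 4: w='cc' (idx 3), next='c' -> output (3, 'c'), add 'ccc' as idx 4
Step 5: w='c' (idx 2), next='a' -> output (2, 'a'), add 'ca' as idx 5
Step 6: w='a' (idx 1), next='c' -> output (1, 'c'), add 'ac' as idx 6
Step 7: w='ca' (idx 5), end of input -> output (5, '')


Encoded: [(0, 'a'), (0, 'c'), (2, 'c'), (3, 'c'), (2, 'a'), (1, 'c'), (5, '')]


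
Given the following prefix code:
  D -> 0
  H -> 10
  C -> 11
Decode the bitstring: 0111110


Decoding step by step:
Bits 0 -> D
Bits 11 -> C
Bits 11 -> C
Bits 10 -> H


Decoded message: DCCH


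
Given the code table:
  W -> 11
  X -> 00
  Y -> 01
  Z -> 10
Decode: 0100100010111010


Decoding:
01 -> Y
00 -> X
10 -> Z
00 -> X
10 -> Z
11 -> W
10 -> Z
10 -> Z


Result: YXZXZWZZ


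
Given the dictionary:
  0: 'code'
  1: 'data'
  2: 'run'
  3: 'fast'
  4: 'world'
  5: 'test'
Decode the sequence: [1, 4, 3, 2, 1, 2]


Look up each index in the dictionary:
  1 -> 'data'
  4 -> 'world'
  3 -> 'fast'
  2 -> 'run'
  1 -> 'data'
  2 -> 'run'

Decoded: "data world fast run data run"


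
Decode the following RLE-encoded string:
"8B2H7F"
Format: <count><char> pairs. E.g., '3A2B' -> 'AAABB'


Expanding each <count><char> pair:
  8B -> 'BBBBBBBB'
  2H -> 'HH'
  7F -> 'FFFFFFF'

Decoded = BBBBBBBBHHFFFFFFF


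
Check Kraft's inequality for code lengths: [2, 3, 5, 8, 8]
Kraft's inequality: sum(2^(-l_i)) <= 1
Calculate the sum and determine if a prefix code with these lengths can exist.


Sum = 2^(-2) + 2^(-3) + 2^(-5) + 2^(-8) + 2^(-8)
    = 0.25 + 0.125 + 0.03125 + 0.00390625 + 0.00390625
    = 106/256 = 0.4140625
Since 0.4140625 <= 1, Kraft's inequality IS satisfied.
A prefix code with these lengths CAN exist.

Kraft sum = 0.4140625. Satisfied.


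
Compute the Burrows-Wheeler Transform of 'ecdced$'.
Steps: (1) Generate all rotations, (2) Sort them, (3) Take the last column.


Rotations (sorted):
  0: $ecdced -> last char: d
  1: cdced$e -> last char: e
  2: ced$ecd -> last char: d
  3: d$ecdce -> last char: e
  4: dced$ec -> last char: c
  5: ecdced$ -> last char: $
  6: ed$ecdc -> last char: c


BWT = dedec$c


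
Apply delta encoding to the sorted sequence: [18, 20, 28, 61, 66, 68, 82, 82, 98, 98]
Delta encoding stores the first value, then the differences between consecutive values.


First value: 18
Deltas:
  20 - 18 = 2
  28 - 20 = 8
  61 - 28 = 33
  66 - 61 = 5
  68 - 66 = 2
  82 - 68 = 14
  82 - 82 = 0
  98 - 82 = 16
  98 - 98 = 0


Delta encoded: [18, 2, 8, 33, 5, 2, 14, 0, 16, 0]


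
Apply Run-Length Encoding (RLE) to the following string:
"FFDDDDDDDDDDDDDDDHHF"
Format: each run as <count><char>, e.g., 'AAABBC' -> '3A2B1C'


Scanning runs left to right:
  i=0: run of 'F' x 2 -> '2F'
  i=2: run of 'D' x 15 -> '15D'
  i=17: run of 'H' x 2 -> '2H'
  i=19: run of 'F' x 1 -> '1F'

RLE = 2F15D2H1F


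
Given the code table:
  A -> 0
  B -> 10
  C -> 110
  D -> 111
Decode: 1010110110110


Decoding:
10 -> B
10 -> B
110 -> C
110 -> C
110 -> C


Result: BBCCC


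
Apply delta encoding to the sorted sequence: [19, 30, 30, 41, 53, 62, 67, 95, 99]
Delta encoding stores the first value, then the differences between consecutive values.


First value: 19
Deltas:
  30 - 19 = 11
  30 - 30 = 0
  41 - 30 = 11
  53 - 41 = 12
  62 - 53 = 9
  67 - 62 = 5
  95 - 67 = 28
  99 - 95 = 4


Delta encoded: [19, 11, 0, 11, 12, 9, 5, 28, 4]


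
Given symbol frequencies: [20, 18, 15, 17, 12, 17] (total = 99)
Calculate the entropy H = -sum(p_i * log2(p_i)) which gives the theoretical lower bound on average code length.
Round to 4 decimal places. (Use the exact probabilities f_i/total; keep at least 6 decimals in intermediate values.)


Per-symbol terms -p_i * log2(p_i) with p_i = f_i/99:
  p = 20/99 = 0.202020: log2(p) = -2.307429, -p*log2(p) = 0.466147
  p = 18/99 = 0.181818: log2(p) = -2.459432, -p*log2(p) = 0.447169
  p = 15/99 = 0.151515: log2(p) = -2.722466, -p*log2(p) = 0.412495
  p = 17/99 = 0.171717: log2(p) = -2.541894, -p*log2(p) = 0.436487
  p = 12/99 = 0.121212: log2(p) = -3.044394, -p*log2(p) = 0.369017
  p = 17/99 = 0.171717: log2(p) = -2.541894, -p*log2(p) = 0.436487
H = 0.466147 + 0.447169 + 0.412495 + 0.436487 + 0.369017 + 0.436487 = 2.567802

H = 2.5678 bits/symbol
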